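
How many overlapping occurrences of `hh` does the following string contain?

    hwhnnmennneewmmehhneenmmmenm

1

Sliding a length-2 window over the 28 characters (27 positions):
  position 17–18: hh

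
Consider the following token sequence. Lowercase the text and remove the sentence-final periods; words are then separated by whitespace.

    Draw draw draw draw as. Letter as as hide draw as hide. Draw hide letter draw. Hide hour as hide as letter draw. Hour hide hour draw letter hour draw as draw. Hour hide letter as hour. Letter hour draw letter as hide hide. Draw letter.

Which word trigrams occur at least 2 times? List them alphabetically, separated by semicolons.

as hide draw; draw draw draw; draw hour hide; hour draw letter; letter hour draw

Trigram counts meeting the condition (at least 2 times):
  as hide draw: 2
  draw draw draw: 2
  draw hour hide: 2
  hour draw letter: 2
  letter hour draw: 2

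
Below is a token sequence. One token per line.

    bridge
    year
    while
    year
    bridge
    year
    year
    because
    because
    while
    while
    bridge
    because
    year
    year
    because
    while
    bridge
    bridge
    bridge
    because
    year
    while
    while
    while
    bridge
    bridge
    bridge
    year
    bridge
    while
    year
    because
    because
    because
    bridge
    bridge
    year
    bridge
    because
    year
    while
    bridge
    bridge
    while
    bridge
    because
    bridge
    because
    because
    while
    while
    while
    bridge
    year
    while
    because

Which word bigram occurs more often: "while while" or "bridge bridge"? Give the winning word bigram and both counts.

"while while": 5 occurrences
"bridge bridge": 6 occurrences

"bridge bridge" (6 vs 5)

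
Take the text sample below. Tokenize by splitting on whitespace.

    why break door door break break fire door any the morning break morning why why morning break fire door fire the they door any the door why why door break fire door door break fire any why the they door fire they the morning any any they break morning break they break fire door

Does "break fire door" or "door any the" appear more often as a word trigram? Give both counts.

"break fire door" (4 vs 2)

"break fire door": 4 occurrences
"door any the": 2 occurrences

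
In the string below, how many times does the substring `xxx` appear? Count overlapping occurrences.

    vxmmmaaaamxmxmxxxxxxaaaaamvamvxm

Sliding a length-3 window over the 32 characters (30 positions):
  position 15–17: xxx
  position 16–18: xxx
  position 17–19: xxx
  position 18–20: xxx

4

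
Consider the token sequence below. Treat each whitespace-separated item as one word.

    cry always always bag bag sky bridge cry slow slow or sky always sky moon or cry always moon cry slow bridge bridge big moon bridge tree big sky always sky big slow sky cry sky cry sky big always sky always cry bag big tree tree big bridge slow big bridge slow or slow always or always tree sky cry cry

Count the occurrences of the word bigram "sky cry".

Scanning the 61 overlapping bigram windows for "sky cry":
  position 34–35: sky cry
  position 36–37: sky cry
  position 60–61: sky cry

3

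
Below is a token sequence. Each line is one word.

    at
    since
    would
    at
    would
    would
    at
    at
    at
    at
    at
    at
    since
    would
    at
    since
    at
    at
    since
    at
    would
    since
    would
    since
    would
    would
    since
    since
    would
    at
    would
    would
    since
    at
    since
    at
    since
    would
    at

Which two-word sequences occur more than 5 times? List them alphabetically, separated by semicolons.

Bigram counts meeting the condition (more than 5 times):
  at at: 6
  at since: 6
  since would: 6

at at; at since; since would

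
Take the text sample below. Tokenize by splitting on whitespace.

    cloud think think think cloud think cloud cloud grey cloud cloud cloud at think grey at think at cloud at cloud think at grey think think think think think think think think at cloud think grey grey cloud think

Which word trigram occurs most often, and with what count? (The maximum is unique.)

"think think think", 7 times

Trigram frequencies (highest first):
  think think think: 7
  think at cloud: 2
  at cloud think: 2
  cloud think think: 1
  think think cloud: 1
  think cloud think: 1
  … (23 more, each ≤ 1)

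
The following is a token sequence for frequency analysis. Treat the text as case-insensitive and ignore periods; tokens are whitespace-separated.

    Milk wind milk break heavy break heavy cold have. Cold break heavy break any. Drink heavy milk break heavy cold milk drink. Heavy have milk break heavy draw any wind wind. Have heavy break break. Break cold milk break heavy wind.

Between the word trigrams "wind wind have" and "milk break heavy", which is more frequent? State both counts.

"wind wind have": 1 occurrence
"milk break heavy": 4 occurrences

"milk break heavy" (4 vs 1)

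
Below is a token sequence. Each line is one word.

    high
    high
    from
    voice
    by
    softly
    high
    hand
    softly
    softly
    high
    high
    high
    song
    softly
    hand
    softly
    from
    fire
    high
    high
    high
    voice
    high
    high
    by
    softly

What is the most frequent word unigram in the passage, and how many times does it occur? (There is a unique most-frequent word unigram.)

"high", 11 times

Unigram frequencies (highest first):
  high: 11
  softly: 6
  from: 2
  voice: 2
  by: 2
  hand: 2
  … (2 more, each ≤ 1)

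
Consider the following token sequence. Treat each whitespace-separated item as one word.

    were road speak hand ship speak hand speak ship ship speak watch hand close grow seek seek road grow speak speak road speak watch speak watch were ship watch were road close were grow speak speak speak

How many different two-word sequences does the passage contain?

37 tokens → 36 bigram windows in total.
Repeated bigrams (each contributes count−1 duplicates):
  speak speak: 3
  speak watch: 3
  grow speak: 2
  road speak: 2
  ship speak: 2
  speak hand: 2
  watch were: 2
  were road: 2
10 duplicate windows → 36 − 10 = 26 distinct.

26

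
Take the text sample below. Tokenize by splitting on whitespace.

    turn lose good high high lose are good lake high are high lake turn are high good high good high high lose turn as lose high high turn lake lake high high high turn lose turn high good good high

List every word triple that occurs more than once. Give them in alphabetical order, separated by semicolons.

Trigram counts meeting the condition (more than once):
  good high high: 2
  high good high: 2
  high high lose: 2
  high high turn: 2

good high high; high good high; high high lose; high high turn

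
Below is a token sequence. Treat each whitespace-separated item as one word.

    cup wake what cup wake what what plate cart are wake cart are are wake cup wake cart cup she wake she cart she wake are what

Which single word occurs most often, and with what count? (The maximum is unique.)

"wake", 7 times

Unigram frequencies (highest first):
  wake: 7
  cup: 4
  what: 4
  cart: 4
  are: 4
  she: 3
  … (1 more, each ≤ 1)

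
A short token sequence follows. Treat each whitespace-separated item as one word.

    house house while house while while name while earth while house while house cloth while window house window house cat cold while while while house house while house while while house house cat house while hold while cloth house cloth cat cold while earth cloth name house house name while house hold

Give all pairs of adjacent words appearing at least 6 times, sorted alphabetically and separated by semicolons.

Bigram counts meeting the condition (at least 6 times):
  house while: 6
  while house: 7

house while; while house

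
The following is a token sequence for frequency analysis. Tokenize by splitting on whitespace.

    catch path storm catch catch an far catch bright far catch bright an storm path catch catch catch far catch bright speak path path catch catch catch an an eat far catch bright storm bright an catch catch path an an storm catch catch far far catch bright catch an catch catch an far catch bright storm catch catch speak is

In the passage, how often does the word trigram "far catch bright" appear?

Scanning the 59 overlapping trigram windows for "far catch bright":
  position 7–9: far catch bright
  position 10–12: far catch bright
  position 19–21: far catch bright
  position 31–33: far catch bright
  position 46–48: far catch bright
  position 54–56: far catch bright

6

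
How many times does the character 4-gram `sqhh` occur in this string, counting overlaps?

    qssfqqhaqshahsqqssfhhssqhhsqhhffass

2

Sliding a length-4 window over the 35 characters (32 positions):
  position 23–26: sqhh
  position 27–30: sqhh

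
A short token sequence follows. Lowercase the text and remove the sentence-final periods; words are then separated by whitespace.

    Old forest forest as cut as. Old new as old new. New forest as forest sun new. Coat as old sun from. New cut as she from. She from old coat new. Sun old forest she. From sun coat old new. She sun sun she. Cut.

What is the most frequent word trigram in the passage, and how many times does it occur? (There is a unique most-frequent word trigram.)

Trigram frequencies (highest first):
  as old new: 2
  old forest forest: 1
  forest forest as: 1
  forest as cut: 1
  as cut as: 1
  cut as old: 1
  … (37 more, each ≤ 1)

"as old new", 2 times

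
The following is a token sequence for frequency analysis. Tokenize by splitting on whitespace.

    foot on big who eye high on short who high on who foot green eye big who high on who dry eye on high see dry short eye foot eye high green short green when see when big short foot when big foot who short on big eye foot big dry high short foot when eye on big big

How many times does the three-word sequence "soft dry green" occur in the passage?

Scanning the 57 overlapping trigram windows for "soft dry green":
  (none found)

0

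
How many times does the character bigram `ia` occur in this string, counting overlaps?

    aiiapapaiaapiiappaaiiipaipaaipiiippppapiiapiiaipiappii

6

Sliding a length-2 window over the 54 characters (53 positions):
  position 3–4: ia
  position 9–10: ia
  position 14–15: ia
  position 41–42: ia
  position 45–46: ia
  position 49–50: ia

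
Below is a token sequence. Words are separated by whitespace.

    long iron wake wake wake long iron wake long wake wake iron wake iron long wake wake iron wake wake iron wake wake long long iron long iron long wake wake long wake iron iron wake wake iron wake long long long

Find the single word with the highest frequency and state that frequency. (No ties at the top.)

Unigram frequencies (highest first):
  wake: 19
  long: 12
  iron: 11

"wake", 19 times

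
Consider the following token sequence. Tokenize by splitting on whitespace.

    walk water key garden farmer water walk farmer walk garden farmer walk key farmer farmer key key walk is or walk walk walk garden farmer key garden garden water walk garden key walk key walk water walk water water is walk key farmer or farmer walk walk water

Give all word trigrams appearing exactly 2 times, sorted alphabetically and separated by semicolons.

walk garden farmer; walk key farmer

Trigram counts meeting the condition (exactly 2 times):
  walk garden farmer: 2
  walk key farmer: 2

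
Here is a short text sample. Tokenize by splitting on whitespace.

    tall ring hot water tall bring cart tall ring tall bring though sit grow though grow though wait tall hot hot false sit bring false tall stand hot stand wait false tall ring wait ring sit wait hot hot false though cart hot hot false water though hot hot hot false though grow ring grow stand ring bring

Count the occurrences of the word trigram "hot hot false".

4

Scanning the 56 overlapping trigram windows for "hot hot false":
  position 20–22: hot hot false
  position 38–40: hot hot false
  position 43–45: hot hot false
  position 49–51: hot hot false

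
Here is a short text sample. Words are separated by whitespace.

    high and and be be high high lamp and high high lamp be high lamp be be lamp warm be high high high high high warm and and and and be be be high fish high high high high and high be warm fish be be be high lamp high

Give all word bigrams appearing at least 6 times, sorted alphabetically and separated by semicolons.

be be; high high

Bigram counts meeting the condition (at least 6 times):
  be be: 6
  high high: 9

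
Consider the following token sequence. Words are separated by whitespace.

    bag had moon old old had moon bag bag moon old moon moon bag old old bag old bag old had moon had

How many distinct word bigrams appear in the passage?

23 tokens → 22 bigram windows in total.
Repeated bigrams (each contributes count−1 duplicates):
  bag old: 3
  had moon: 3
  moon bag: 2
  moon old: 2
  old bag: 2
  old had: 2
  old old: 2
9 duplicate windows → 22 − 9 = 13 distinct.

13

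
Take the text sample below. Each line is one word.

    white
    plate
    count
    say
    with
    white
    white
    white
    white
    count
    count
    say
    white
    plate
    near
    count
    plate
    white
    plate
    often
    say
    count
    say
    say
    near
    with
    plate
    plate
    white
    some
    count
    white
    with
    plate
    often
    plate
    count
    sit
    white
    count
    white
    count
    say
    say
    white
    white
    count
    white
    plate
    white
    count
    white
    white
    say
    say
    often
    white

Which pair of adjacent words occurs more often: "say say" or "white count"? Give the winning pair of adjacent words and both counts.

"white count" (5 vs 3)

"say say": 3 occurrences
"white count": 5 occurrences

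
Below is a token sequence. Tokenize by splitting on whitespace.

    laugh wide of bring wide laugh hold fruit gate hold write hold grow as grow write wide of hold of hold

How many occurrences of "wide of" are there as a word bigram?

2

Scanning the 20 overlapping bigram windows for "wide of":
  position 2–3: wide of
  position 17–18: wide of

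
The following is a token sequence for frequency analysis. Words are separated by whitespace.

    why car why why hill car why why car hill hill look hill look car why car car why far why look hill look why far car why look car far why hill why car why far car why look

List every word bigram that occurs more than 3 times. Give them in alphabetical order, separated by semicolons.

car why; why car

Bigram counts meeting the condition (more than 3 times):
  car why: 7
  why car: 4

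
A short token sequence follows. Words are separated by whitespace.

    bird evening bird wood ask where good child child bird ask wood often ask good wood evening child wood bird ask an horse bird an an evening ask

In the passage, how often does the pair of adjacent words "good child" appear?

1

Scanning the 27 overlapping bigram windows for "good child":
  position 7–8: good child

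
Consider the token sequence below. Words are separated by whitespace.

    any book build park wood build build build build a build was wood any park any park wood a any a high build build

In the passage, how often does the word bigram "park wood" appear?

Scanning the 23 overlapping bigram windows for "park wood":
  position 4–5: park wood
  position 17–18: park wood

2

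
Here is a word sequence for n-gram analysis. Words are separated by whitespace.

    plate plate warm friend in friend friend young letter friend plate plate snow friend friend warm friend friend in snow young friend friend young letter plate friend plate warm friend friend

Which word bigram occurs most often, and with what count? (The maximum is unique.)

"friend friend", 5 times

Bigram frequencies (highest first):
  friend friend: 5
  warm friend: 3
  plate plate: 2
  plate warm: 2
  friend in: 2
  friend young: 2
  … (12 more, each ≤ 2)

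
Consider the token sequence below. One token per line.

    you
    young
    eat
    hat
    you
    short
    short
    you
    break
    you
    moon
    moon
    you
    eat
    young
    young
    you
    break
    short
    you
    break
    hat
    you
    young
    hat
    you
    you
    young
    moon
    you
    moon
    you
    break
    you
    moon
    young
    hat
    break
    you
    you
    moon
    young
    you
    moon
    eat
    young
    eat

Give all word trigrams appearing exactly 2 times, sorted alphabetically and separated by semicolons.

break you moon; short you break; you break you; you moon young

Trigram counts meeting the condition (exactly 2 times):
  break you moon: 2
  short you break: 2
  you break you: 2
  you moon young: 2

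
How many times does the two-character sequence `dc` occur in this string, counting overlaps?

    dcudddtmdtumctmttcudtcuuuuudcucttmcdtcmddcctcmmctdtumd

3

Sliding a length-2 window over the 54 characters (53 positions):
  position 1–2: dc
  position 28–29: dc
  position 41–42: dc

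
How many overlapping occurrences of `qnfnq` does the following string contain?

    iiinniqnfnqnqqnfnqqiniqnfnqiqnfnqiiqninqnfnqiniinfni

Sliding a length-5 window over the 52 characters (48 positions):
  position 7–11: qnfnq
  position 14–18: qnfnq
  position 23–27: qnfnq
  position 29–33: qnfnq
  position 40–44: qnfnq

5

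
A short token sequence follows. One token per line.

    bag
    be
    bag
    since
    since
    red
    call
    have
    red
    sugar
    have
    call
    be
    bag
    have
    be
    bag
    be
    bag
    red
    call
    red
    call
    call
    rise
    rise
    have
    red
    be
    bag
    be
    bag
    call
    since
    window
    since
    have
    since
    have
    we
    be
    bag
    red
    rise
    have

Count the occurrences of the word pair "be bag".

Scanning the 44 overlapping bigram windows for "be bag":
  position 2–3: be bag
  position 13–14: be bag
  position 16–17: be bag
  position 18–19: be bag
  position 29–30: be bag
  position 31–32: be bag
  position 41–42: be bag

7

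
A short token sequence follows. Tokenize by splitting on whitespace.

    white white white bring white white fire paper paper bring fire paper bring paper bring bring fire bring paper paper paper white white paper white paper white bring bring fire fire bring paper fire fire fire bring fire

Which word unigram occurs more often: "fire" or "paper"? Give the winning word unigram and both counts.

"fire": 9 occurrences
"paper": 10 occurrences

"paper" (10 vs 9)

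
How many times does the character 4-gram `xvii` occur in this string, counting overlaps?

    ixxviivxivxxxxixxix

1

Sliding a length-4 window over the 19 characters (16 positions):
  position 3–6: xvii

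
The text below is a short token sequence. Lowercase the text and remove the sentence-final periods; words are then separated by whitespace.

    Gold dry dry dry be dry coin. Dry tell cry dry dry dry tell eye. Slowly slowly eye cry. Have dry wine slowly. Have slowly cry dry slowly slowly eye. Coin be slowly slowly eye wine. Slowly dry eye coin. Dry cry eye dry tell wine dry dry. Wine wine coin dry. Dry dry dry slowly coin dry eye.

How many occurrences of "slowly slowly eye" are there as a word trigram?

Scanning the 57 overlapping trigram windows for "slowly slowly eye":
  position 16–18: slowly slowly eye
  position 28–30: slowly slowly eye
  position 33–35: slowly slowly eye

3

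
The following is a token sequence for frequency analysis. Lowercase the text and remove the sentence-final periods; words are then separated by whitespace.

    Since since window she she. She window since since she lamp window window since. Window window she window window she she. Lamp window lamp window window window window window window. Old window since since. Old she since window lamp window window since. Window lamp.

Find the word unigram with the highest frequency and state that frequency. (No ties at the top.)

Unigram frequencies (highest first):
  window: 20
  since: 9
  she: 8
  lamp: 5
  old: 2

"window", 20 times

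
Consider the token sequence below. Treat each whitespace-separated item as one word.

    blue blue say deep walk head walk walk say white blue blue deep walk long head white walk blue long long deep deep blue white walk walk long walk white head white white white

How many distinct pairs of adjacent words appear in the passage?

34 tokens → 33 bigram windows in total.
Repeated bigrams (each contributes count−1 duplicates):
  blue blue: 2
  deep walk: 2
  head white: 2
  walk long: 2
  walk walk: 2
  white walk: 2
  white white: 2
7 duplicate windows → 33 − 7 = 26 distinct.

26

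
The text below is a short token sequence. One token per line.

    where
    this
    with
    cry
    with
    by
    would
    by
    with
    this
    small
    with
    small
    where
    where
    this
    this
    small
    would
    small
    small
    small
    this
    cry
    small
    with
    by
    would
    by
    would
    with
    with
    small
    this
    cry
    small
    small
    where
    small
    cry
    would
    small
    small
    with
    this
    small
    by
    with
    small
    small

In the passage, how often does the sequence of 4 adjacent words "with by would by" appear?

2

Scanning the 47 overlapping 4-gram windows for "with by would by":
  position 5–8: with by would by
  position 26–29: with by would by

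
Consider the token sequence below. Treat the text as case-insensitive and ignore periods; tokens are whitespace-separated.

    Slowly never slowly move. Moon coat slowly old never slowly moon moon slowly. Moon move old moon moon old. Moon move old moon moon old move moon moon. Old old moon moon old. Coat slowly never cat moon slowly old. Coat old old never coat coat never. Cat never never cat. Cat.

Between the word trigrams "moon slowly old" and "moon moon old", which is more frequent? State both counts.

"moon moon old" (4 vs 1)

"moon slowly old": 1 occurrence
"moon moon old": 4 occurrences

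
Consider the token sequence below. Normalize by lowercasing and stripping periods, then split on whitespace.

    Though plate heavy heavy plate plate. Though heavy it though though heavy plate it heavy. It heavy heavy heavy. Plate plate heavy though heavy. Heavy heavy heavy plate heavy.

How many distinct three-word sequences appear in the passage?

22

29 tokens → 27 trigram windows in total.
Repeated trigrams (each contributes count−1 duplicates):
  heavy heavy heavy: 3
  heavy heavy plate: 3
  heavy plate plate: 2
5 duplicate windows → 27 − 5 = 22 distinct.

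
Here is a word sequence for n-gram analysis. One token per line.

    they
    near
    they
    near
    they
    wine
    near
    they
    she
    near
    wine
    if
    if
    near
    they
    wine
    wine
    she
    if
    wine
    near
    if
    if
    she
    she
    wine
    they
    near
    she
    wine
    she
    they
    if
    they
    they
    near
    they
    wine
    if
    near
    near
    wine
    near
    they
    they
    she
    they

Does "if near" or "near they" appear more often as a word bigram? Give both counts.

"if near": 2 occurrences
"near they": 6 occurrences

"near they" (6 vs 2)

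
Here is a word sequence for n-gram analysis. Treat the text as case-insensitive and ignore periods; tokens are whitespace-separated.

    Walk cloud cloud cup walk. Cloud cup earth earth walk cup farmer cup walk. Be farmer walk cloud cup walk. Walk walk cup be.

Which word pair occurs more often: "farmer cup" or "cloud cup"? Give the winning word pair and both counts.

"farmer cup": 1 occurrence
"cloud cup": 3 occurrences

"cloud cup" (3 vs 1)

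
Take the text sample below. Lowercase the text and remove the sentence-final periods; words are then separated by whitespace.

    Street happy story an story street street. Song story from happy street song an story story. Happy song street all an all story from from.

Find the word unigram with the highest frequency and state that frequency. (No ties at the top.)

Unigram frequencies (highest first):
  story: 6
  street: 5
  happy: 3
  an: 3
  song: 3
  from: 3
  … (1 more, each ≤ 2)

"story", 6 times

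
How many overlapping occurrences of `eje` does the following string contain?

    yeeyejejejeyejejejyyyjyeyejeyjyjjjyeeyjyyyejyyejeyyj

Sliding a length-3 window over the 52 characters (50 positions):
  position 5–7: eje
  position 7–9: eje
  position 9–11: eje
  position 13–15: eje
  position 15–17: eje
  position 26–28: eje
  position 47–49: eje

7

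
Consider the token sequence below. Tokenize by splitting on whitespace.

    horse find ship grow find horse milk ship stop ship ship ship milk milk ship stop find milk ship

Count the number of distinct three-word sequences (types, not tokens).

19 tokens → 17 trigram windows in total.
Repeated trigrams (each contributes count−1 duplicates):
  milk ship stop: 2
1 duplicate windows → 17 − 1 = 16 distinct.

16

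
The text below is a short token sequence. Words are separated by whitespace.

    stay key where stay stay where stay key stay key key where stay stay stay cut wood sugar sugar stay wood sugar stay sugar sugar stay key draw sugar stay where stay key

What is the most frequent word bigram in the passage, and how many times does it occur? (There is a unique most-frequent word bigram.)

Bigram frequencies (highest first):
  stay key: 5
  where stay: 4
  sugar stay: 4
  stay stay: 3
  key where: 2
  stay where: 2
  … (10 more, each ≤ 2)

"stay key", 5 times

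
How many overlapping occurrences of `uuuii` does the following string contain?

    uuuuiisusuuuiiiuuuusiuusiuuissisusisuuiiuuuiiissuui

Sliding a length-5 window over the 51 characters (47 positions):
  position 2–6: uuuii
  position 10–14: uuuii
  position 41–45: uuuii

3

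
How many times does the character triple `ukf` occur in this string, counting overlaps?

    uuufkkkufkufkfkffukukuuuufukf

Sliding a length-3 window over the 29 characters (27 positions):
  position 27–29: ukf

1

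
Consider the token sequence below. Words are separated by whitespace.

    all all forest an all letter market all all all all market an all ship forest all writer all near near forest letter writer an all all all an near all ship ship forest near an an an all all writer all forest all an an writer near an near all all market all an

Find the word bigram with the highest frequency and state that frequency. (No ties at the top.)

Bigram frequencies (highest first):
  all all: 8
  an all: 4
  all an: 3
  an an: 3
  all forest: 2
  market all: 2
  … (23 more, each ≤ 2)

"all all", 8 times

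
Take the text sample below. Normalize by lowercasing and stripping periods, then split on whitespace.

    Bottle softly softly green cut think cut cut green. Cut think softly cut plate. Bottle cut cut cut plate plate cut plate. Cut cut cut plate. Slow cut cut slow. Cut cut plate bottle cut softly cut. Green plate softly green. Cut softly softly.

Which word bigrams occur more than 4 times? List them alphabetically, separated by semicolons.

cut cut; cut plate

Bigram counts meeting the condition (more than 4 times):
  cut cut: 7
  cut plate: 5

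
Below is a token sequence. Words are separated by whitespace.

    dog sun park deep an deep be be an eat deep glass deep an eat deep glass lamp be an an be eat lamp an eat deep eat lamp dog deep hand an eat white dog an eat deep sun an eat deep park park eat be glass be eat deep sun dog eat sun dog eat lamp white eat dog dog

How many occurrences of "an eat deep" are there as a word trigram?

Scanning the 60 overlapping trigram windows for "an eat deep":
  position 9–11: an eat deep
  position 14–16: an eat deep
  position 25–27: an eat deep
  position 37–39: an eat deep
  position 41–43: an eat deep

5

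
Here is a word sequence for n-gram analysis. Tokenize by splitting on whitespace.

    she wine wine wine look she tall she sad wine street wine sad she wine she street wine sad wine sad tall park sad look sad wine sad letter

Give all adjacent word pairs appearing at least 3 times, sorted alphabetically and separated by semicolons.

sad wine; wine sad

Bigram counts meeting the condition (at least 3 times):
  sad wine: 3
  wine sad: 4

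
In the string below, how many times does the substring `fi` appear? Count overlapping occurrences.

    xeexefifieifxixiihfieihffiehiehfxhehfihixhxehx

Sliding a length-2 window over the 46 characters (45 positions):
  position 6–7: fi
  position 8–9: fi
  position 19–20: fi
  position 25–26: fi
  position 37–38: fi

5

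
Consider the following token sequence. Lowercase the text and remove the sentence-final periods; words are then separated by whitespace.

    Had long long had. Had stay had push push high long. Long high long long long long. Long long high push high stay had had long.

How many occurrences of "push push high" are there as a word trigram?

1

Scanning the 24 overlapping trigram windows for "push push high":
  position 8–10: push push high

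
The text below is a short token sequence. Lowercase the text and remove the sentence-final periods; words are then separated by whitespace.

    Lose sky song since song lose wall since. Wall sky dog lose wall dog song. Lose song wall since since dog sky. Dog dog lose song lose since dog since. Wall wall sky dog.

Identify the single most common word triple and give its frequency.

Trigram frequencies (highest first):
  wall sky dog: 2
  lose sky song: 1
  sky song since: 1
  song since song: 1
  since song lose: 1
  song lose wall: 1
  … (25 more, each ≤ 1)

"wall sky dog", 2 times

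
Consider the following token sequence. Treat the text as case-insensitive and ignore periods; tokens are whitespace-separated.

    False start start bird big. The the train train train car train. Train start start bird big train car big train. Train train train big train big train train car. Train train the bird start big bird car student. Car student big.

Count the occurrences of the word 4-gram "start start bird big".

2

Scanning the 39 overlapping 4-gram windows for "start start bird big":
  position 2–5: start start bird big
  position 14–17: start start bird big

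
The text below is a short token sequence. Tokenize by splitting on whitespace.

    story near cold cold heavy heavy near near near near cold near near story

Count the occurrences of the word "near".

7

Scanning the 14 tokens for "near":
  position 2: near
  position 7: near
  position 8: near
  position 9: near
  position 10: near
  position 12: near
  position 13: near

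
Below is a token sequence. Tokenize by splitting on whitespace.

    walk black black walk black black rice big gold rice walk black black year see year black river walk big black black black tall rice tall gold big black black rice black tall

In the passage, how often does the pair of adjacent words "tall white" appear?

0

Scanning the 32 overlapping bigram windows for "tall white":
  (none found)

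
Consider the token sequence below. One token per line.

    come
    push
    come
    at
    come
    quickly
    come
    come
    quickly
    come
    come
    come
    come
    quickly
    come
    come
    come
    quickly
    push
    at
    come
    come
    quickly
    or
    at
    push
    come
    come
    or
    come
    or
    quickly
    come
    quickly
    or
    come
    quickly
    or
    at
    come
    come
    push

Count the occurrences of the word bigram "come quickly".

Scanning the 41 overlapping bigram windows for "come quickly":
  position 5–6: come quickly
  position 8–9: come quickly
  position 13–14: come quickly
  position 17–18: come quickly
  position 22–23: come quickly
  position 33–34: come quickly
  position 36–37: come quickly

7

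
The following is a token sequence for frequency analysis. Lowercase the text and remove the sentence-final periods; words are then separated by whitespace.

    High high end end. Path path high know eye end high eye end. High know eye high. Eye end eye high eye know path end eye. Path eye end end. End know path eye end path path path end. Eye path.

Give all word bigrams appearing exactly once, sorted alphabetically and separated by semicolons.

end know; eye know; high end; high high; path high

Bigram counts meeting the condition (exactly once):
  end know: 1
  eye know: 1
  high end: 1
  high high: 1
  path high: 1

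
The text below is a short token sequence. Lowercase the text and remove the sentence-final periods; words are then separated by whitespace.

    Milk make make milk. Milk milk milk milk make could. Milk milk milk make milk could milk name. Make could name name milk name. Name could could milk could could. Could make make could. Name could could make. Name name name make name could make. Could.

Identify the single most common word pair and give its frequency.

Bigram frequencies (highest first):
  milk milk: 6
  make could: 4
  name name: 4
  could could: 4
  milk make: 3
  could milk: 3
  … (10 more, each ≤ 3)

"milk milk", 6 times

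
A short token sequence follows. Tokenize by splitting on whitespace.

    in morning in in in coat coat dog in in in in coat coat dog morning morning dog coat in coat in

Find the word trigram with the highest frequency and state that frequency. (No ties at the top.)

"in in in", 3 times

Trigram frequencies (highest first):
  in in in: 3
  in in coat: 2
  in coat coat: 2
  coat coat dog: 2
  in morning in: 1
  morning in in: 1
  … (9 more, each ≤ 1)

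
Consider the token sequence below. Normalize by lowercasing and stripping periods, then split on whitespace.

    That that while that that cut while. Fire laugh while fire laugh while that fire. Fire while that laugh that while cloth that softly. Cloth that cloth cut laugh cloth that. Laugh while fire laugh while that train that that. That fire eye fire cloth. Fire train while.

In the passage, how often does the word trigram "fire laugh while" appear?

Scanning the 46 overlapping trigram windows for "fire laugh while":
  position 8–10: fire laugh while
  position 11–13: fire laugh while
  position 34–36: fire laugh while

3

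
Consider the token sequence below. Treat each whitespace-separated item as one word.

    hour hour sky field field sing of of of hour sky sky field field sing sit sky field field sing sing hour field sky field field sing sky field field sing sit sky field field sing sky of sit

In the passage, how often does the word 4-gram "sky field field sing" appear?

6

Scanning the 36 overlapping 4-gram windows for "sky field field sing":
  position 3–6: sky field field sing
  position 12–15: sky field field sing
  position 17–20: sky field field sing
  position 24–27: sky field field sing
  position 28–31: sky field field sing
  position 33–36: sky field field sing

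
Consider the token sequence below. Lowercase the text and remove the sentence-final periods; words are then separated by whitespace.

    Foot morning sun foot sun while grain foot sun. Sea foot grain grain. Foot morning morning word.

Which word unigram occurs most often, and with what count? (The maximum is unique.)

Unigram frequencies (highest first):
  foot: 5
  morning: 3
  sun: 3
  grain: 3
  while: 1
  sea: 1
  … (1 more, each ≤ 1)

"foot", 5 times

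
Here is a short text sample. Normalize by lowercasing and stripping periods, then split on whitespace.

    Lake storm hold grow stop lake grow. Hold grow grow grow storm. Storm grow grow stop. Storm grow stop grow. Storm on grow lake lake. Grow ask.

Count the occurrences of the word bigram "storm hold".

1

Scanning the 26 overlapping bigram windows for "storm hold":
  position 2–3: storm hold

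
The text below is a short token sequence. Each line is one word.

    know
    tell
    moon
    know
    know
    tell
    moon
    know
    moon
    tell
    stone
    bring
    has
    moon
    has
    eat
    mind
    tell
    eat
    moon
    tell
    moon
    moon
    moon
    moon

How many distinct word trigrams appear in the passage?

20

25 tokens → 23 trigram windows in total.
Repeated trigrams (each contributes count−1 duplicates):
  know tell moon: 2
  moon moon moon: 2
  tell moon know: 2
3 duplicate windows → 23 − 3 = 20 distinct.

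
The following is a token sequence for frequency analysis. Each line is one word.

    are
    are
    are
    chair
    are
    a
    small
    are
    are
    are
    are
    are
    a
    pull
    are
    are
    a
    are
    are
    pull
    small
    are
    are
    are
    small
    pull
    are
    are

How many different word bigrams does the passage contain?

13

28 tokens → 27 bigram windows in total.
Repeated bigrams (each contributes count−1 duplicates):
  are are: 11
  are a: 3
  pull are: 2
  small are: 2
14 duplicate windows → 27 − 14 = 13 distinct.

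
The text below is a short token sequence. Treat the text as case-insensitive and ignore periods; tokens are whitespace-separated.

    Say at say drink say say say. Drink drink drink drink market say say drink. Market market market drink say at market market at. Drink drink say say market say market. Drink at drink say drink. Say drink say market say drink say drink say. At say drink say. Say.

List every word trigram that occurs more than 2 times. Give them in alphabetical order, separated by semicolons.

drink say drink; drink say say; say drink say

Trigram counts meeting the condition (more than 2 times):
  drink say drink: 3
  drink say say: 3
  say drink say: 6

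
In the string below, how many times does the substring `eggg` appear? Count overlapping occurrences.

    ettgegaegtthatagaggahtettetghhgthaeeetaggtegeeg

0

Sliding a length-4 window over the 47 characters (44 positions):
  (no match at any position)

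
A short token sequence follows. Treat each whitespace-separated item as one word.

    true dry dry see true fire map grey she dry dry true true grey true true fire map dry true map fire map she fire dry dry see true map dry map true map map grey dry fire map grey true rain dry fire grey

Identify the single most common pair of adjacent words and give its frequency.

"fire map", 4 times

Bigram frequencies (highest first):
  fire map: 4
  dry dry: 3
  map grey: 3
  true map: 3
  dry see: 2
  see true: 2
  … (21 more, each ≤ 2)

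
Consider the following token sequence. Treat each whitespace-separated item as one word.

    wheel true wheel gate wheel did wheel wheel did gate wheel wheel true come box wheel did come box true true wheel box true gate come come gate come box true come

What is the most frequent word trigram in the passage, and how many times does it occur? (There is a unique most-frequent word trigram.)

Trigram frequencies (highest first):
  come box true: 2
  wheel true wheel: 1
  true wheel gate: 1
  wheel gate wheel: 1
  gate wheel did: 1
  wheel did wheel: 1
  … (23 more, each ≤ 1)

"come box true", 2 times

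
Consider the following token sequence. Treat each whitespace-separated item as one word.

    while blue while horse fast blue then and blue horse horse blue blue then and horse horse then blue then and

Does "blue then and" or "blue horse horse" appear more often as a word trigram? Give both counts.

"blue then and": 3 occurrences
"blue horse horse": 1 occurrence

"blue then and" (3 vs 1)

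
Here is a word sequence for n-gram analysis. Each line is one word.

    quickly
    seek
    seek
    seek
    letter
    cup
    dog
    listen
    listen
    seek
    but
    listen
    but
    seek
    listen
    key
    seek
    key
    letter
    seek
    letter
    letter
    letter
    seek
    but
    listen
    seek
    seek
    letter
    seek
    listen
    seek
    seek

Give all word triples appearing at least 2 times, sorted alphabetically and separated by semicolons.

Trigram counts meeting the condition (at least 2 times):
  listen seek seek: 2
  seek but listen: 2
  seek seek letter: 2

listen seek seek; seek but listen; seek seek letter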